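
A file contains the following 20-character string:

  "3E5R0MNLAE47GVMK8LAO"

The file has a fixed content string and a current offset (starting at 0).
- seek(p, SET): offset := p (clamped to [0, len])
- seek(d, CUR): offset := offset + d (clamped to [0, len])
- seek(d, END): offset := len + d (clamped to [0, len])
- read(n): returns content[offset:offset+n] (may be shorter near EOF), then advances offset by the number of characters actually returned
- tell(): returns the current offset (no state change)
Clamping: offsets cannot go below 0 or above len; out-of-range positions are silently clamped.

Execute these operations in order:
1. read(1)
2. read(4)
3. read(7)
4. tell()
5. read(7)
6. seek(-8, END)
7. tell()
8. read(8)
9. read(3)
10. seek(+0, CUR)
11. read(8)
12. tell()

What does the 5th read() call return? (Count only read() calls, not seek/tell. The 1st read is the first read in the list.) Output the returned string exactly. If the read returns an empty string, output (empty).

After 1 (read(1)): returned '3', offset=1
After 2 (read(4)): returned 'E5R0', offset=5
After 3 (read(7)): returned 'MNLAE47', offset=12
After 4 (tell()): offset=12
After 5 (read(7)): returned 'GVMK8LA', offset=19
After 6 (seek(-8, END)): offset=12
After 7 (tell()): offset=12
After 8 (read(8)): returned 'GVMK8LAO', offset=20
After 9 (read(3)): returned '', offset=20
After 10 (seek(+0, CUR)): offset=20
After 11 (read(8)): returned '', offset=20
After 12 (tell()): offset=20

Answer: GVMK8LAO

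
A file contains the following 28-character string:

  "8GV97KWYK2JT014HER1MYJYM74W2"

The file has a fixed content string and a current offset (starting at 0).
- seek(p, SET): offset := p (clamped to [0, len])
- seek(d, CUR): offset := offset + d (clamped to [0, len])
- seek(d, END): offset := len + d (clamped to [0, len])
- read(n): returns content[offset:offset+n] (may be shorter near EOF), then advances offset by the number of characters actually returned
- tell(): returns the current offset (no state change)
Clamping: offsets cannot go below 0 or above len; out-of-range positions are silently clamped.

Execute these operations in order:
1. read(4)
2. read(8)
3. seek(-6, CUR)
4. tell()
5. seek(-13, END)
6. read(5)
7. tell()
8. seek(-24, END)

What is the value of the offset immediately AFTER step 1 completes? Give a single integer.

After 1 (read(4)): returned '8GV9', offset=4

Answer: 4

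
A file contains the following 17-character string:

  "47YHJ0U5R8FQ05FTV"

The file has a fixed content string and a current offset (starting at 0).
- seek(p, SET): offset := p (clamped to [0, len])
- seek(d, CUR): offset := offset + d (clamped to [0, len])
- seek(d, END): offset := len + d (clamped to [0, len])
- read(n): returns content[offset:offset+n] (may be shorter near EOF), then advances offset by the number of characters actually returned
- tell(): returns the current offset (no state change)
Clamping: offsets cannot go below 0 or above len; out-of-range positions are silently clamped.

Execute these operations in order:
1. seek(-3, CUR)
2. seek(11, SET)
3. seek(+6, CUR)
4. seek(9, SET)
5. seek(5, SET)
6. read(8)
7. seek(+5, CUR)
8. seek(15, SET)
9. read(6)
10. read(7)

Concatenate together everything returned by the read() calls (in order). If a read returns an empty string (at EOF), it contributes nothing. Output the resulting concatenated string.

After 1 (seek(-3, CUR)): offset=0
After 2 (seek(11, SET)): offset=11
After 3 (seek(+6, CUR)): offset=17
After 4 (seek(9, SET)): offset=9
After 5 (seek(5, SET)): offset=5
After 6 (read(8)): returned '0U5R8FQ0', offset=13
After 7 (seek(+5, CUR)): offset=17
After 8 (seek(15, SET)): offset=15
After 9 (read(6)): returned 'TV', offset=17
After 10 (read(7)): returned '', offset=17

Answer: 0U5R8FQ0TV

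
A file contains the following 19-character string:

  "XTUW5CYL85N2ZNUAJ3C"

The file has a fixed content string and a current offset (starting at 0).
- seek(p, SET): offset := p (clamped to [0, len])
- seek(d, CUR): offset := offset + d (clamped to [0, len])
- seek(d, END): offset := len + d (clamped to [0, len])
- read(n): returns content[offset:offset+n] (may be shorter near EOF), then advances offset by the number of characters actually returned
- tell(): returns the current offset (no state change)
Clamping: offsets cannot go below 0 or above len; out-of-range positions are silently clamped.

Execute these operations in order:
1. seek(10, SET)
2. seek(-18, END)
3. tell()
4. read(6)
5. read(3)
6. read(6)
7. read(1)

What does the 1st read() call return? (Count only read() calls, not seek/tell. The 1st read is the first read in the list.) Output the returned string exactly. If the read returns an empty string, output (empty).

After 1 (seek(10, SET)): offset=10
After 2 (seek(-18, END)): offset=1
After 3 (tell()): offset=1
After 4 (read(6)): returned 'TUW5CY', offset=7
After 5 (read(3)): returned 'L85', offset=10
After 6 (read(6)): returned 'N2ZNUA', offset=16
After 7 (read(1)): returned 'J', offset=17

Answer: TUW5CY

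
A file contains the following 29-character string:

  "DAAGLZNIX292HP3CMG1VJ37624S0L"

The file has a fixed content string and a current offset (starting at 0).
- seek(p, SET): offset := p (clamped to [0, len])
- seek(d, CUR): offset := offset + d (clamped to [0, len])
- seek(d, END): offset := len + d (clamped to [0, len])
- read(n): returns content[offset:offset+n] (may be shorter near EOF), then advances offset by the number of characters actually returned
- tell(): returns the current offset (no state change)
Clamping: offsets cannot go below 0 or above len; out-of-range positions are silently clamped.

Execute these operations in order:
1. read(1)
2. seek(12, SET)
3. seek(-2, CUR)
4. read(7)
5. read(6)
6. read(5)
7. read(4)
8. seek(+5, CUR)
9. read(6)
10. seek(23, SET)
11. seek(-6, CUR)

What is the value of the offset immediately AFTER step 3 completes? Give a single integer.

Answer: 10

Derivation:
After 1 (read(1)): returned 'D', offset=1
After 2 (seek(12, SET)): offset=12
After 3 (seek(-2, CUR)): offset=10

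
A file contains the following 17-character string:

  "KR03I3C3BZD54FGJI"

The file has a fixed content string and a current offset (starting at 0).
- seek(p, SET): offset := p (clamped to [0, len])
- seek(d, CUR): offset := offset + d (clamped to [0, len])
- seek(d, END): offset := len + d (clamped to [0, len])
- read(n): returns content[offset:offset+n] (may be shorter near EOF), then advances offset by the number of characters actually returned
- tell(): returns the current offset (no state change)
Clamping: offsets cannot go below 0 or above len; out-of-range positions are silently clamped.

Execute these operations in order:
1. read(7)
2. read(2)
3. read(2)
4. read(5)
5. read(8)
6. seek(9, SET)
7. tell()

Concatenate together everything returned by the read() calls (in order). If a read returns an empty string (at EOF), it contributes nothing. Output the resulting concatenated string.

After 1 (read(7)): returned 'KR03I3C', offset=7
After 2 (read(2)): returned '3B', offset=9
After 3 (read(2)): returned 'ZD', offset=11
After 4 (read(5)): returned '54FGJ', offset=16
After 5 (read(8)): returned 'I', offset=17
After 6 (seek(9, SET)): offset=9
After 7 (tell()): offset=9

Answer: KR03I3C3BZD54FGJI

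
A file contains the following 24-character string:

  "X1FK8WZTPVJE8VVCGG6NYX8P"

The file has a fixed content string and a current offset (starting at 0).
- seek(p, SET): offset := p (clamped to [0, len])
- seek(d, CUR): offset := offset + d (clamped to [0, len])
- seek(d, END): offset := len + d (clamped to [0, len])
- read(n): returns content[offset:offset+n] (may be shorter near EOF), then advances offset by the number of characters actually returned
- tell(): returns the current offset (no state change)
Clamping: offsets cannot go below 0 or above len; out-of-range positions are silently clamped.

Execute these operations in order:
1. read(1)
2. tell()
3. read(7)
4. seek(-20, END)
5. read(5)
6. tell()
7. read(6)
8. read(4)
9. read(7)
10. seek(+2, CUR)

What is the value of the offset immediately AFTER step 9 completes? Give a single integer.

Answer: 24

Derivation:
After 1 (read(1)): returned 'X', offset=1
After 2 (tell()): offset=1
After 3 (read(7)): returned '1FK8WZT', offset=8
After 4 (seek(-20, END)): offset=4
After 5 (read(5)): returned '8WZTP', offset=9
After 6 (tell()): offset=9
After 7 (read(6)): returned 'VJE8VV', offset=15
After 8 (read(4)): returned 'CGG6', offset=19
After 9 (read(7)): returned 'NYX8P', offset=24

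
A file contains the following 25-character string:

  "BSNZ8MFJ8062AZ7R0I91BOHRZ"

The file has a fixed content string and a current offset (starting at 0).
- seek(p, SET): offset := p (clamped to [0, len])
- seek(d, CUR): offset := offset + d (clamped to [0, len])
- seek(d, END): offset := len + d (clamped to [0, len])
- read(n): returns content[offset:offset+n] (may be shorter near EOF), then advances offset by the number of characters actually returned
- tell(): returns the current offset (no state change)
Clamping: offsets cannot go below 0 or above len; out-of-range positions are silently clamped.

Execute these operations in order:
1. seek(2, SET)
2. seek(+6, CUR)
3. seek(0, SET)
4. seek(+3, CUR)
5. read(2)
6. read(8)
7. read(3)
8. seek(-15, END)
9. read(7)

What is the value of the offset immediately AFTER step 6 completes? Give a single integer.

After 1 (seek(2, SET)): offset=2
After 2 (seek(+6, CUR)): offset=8
After 3 (seek(0, SET)): offset=0
After 4 (seek(+3, CUR)): offset=3
After 5 (read(2)): returned 'Z8', offset=5
After 6 (read(8)): returned 'MFJ8062A', offset=13

Answer: 13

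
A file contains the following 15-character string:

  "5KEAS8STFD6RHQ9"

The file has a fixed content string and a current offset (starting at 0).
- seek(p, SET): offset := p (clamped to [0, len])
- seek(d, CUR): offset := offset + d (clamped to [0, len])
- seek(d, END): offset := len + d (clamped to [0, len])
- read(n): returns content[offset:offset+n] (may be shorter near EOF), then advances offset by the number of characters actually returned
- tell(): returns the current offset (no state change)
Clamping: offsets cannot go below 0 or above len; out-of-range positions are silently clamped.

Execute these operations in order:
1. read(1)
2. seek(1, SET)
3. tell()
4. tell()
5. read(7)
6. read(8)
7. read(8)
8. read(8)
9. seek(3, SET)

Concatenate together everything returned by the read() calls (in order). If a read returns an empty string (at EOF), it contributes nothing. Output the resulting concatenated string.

Answer: 5KEAS8STFD6RHQ9

Derivation:
After 1 (read(1)): returned '5', offset=1
After 2 (seek(1, SET)): offset=1
After 3 (tell()): offset=1
After 4 (tell()): offset=1
After 5 (read(7)): returned 'KEAS8ST', offset=8
After 6 (read(8)): returned 'FD6RHQ9', offset=15
After 7 (read(8)): returned '', offset=15
After 8 (read(8)): returned '', offset=15
After 9 (seek(3, SET)): offset=3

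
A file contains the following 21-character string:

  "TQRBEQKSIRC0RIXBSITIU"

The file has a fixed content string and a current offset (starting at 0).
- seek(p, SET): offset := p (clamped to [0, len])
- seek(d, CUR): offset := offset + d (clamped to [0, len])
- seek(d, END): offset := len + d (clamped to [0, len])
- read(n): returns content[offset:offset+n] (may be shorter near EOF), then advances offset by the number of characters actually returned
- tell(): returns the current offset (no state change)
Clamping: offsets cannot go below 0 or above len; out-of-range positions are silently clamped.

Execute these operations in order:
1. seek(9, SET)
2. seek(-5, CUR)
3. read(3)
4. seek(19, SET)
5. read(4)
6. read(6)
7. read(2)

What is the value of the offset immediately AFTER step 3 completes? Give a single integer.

After 1 (seek(9, SET)): offset=9
After 2 (seek(-5, CUR)): offset=4
After 3 (read(3)): returned 'EQK', offset=7

Answer: 7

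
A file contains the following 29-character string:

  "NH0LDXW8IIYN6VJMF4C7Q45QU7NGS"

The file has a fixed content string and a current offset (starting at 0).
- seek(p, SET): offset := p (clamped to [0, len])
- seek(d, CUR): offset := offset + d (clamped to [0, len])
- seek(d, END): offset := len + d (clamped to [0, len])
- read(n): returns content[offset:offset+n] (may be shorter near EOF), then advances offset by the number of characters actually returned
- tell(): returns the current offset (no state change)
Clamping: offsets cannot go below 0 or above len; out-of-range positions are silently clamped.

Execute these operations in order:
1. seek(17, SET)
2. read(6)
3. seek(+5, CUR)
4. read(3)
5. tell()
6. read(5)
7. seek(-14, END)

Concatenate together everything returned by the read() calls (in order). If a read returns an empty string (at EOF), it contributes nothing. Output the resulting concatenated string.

After 1 (seek(17, SET)): offset=17
After 2 (read(6)): returned '4C7Q45', offset=23
After 3 (seek(+5, CUR)): offset=28
After 4 (read(3)): returned 'S', offset=29
After 5 (tell()): offset=29
After 6 (read(5)): returned '', offset=29
After 7 (seek(-14, END)): offset=15

Answer: 4C7Q45S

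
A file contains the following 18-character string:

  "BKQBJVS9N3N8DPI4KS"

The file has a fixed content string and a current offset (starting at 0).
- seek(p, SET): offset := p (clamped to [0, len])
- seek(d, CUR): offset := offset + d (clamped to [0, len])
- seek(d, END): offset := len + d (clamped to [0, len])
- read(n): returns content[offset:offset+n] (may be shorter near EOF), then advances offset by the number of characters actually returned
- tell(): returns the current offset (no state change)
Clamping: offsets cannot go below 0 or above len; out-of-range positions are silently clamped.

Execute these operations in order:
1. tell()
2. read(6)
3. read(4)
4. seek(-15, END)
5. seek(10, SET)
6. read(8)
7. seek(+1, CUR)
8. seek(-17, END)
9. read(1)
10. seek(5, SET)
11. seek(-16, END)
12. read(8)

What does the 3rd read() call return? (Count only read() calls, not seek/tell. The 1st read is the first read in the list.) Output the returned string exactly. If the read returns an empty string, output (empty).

After 1 (tell()): offset=0
After 2 (read(6)): returned 'BKQBJV', offset=6
After 3 (read(4)): returned 'S9N3', offset=10
After 4 (seek(-15, END)): offset=3
After 5 (seek(10, SET)): offset=10
After 6 (read(8)): returned 'N8DPI4KS', offset=18
After 7 (seek(+1, CUR)): offset=18
After 8 (seek(-17, END)): offset=1
After 9 (read(1)): returned 'K', offset=2
After 10 (seek(5, SET)): offset=5
After 11 (seek(-16, END)): offset=2
After 12 (read(8)): returned 'QBJVS9N3', offset=10

Answer: N8DPI4KS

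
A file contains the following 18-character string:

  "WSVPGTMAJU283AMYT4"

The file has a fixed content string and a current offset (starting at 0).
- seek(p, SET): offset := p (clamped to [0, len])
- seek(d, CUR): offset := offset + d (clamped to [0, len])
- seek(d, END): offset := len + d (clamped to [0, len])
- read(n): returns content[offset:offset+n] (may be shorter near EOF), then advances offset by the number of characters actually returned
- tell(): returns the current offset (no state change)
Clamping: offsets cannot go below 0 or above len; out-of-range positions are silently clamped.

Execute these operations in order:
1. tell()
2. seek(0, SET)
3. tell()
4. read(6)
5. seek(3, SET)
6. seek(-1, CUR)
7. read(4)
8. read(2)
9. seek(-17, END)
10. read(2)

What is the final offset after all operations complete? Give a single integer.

After 1 (tell()): offset=0
After 2 (seek(0, SET)): offset=0
After 3 (tell()): offset=0
After 4 (read(6)): returned 'WSVPGT', offset=6
After 5 (seek(3, SET)): offset=3
After 6 (seek(-1, CUR)): offset=2
After 7 (read(4)): returned 'VPGT', offset=6
After 8 (read(2)): returned 'MA', offset=8
After 9 (seek(-17, END)): offset=1
After 10 (read(2)): returned 'SV', offset=3

Answer: 3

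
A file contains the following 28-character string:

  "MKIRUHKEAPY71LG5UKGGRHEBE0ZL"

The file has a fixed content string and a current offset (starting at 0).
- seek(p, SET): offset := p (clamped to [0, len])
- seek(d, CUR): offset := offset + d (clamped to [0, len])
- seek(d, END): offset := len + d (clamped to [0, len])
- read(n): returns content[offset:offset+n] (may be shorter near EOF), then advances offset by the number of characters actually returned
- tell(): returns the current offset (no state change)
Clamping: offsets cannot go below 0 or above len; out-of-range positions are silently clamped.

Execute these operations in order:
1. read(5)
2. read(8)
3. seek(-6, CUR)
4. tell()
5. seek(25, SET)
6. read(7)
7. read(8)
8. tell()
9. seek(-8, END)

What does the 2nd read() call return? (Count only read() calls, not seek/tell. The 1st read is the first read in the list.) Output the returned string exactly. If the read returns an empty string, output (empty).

Answer: HKEAPY71

Derivation:
After 1 (read(5)): returned 'MKIRU', offset=5
After 2 (read(8)): returned 'HKEAPY71', offset=13
After 3 (seek(-6, CUR)): offset=7
After 4 (tell()): offset=7
After 5 (seek(25, SET)): offset=25
After 6 (read(7)): returned '0ZL', offset=28
After 7 (read(8)): returned '', offset=28
After 8 (tell()): offset=28
After 9 (seek(-8, END)): offset=20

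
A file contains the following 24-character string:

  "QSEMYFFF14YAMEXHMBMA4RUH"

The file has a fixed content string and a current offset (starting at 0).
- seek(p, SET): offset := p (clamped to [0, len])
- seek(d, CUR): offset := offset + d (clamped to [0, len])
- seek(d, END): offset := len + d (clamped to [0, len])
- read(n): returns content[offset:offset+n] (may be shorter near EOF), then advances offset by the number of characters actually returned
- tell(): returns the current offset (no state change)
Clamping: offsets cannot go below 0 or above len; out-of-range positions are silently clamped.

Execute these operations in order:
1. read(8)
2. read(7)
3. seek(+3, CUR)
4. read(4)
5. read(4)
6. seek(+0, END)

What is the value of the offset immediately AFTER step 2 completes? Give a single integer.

After 1 (read(8)): returned 'QSEMYFFF', offset=8
After 2 (read(7)): returned '14YAMEX', offset=15

Answer: 15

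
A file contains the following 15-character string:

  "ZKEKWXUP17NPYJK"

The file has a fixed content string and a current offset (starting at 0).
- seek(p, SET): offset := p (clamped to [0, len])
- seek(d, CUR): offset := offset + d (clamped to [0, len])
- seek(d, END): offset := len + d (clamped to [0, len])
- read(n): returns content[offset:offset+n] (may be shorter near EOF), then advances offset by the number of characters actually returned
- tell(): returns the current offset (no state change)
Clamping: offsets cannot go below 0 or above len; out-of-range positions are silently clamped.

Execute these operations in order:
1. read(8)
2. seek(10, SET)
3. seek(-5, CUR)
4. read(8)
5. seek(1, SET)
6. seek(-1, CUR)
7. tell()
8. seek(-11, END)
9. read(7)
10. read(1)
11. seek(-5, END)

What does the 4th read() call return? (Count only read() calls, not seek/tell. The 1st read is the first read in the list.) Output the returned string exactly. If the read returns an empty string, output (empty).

After 1 (read(8)): returned 'ZKEKWXUP', offset=8
After 2 (seek(10, SET)): offset=10
After 3 (seek(-5, CUR)): offset=5
After 4 (read(8)): returned 'XUP17NPY', offset=13
After 5 (seek(1, SET)): offset=1
After 6 (seek(-1, CUR)): offset=0
After 7 (tell()): offset=0
After 8 (seek(-11, END)): offset=4
After 9 (read(7)): returned 'WXUP17N', offset=11
After 10 (read(1)): returned 'P', offset=12
After 11 (seek(-5, END)): offset=10

Answer: P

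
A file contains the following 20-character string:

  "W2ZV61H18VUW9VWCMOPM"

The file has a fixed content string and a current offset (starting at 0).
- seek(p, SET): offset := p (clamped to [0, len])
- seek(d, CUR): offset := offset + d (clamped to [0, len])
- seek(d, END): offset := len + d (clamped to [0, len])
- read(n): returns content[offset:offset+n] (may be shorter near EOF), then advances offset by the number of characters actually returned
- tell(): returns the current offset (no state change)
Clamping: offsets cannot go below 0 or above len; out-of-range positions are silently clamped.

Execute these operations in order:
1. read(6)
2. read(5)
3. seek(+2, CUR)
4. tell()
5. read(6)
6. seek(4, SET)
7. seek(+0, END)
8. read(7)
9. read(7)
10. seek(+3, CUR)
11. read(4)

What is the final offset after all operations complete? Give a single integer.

Answer: 20

Derivation:
After 1 (read(6)): returned 'W2ZV61', offset=6
After 2 (read(5)): returned 'H18VU', offset=11
After 3 (seek(+2, CUR)): offset=13
After 4 (tell()): offset=13
After 5 (read(6)): returned 'VWCMOP', offset=19
After 6 (seek(4, SET)): offset=4
After 7 (seek(+0, END)): offset=20
After 8 (read(7)): returned '', offset=20
After 9 (read(7)): returned '', offset=20
After 10 (seek(+3, CUR)): offset=20
After 11 (read(4)): returned '', offset=20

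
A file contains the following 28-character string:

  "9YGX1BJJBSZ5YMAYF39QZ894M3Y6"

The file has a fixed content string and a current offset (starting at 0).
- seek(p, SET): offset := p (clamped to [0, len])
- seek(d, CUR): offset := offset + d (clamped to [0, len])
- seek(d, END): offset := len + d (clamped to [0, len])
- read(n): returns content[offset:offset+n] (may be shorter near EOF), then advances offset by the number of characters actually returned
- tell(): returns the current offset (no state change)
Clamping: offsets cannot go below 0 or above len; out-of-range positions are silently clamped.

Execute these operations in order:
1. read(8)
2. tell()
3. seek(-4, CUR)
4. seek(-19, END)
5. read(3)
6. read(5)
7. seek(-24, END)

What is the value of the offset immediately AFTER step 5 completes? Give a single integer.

Answer: 12

Derivation:
After 1 (read(8)): returned '9YGX1BJJ', offset=8
After 2 (tell()): offset=8
After 3 (seek(-4, CUR)): offset=4
After 4 (seek(-19, END)): offset=9
After 5 (read(3)): returned 'SZ5', offset=12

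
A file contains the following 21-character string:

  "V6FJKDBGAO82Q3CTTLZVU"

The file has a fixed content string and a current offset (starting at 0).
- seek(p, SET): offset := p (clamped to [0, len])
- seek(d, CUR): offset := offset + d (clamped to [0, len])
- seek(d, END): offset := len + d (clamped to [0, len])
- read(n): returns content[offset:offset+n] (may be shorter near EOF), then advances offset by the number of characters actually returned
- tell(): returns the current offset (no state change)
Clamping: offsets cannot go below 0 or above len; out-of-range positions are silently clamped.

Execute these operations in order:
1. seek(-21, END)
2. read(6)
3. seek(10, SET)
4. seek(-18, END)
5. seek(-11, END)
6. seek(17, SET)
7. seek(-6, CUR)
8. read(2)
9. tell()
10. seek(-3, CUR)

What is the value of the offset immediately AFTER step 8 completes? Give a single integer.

After 1 (seek(-21, END)): offset=0
After 2 (read(6)): returned 'V6FJKD', offset=6
After 3 (seek(10, SET)): offset=10
After 4 (seek(-18, END)): offset=3
After 5 (seek(-11, END)): offset=10
After 6 (seek(17, SET)): offset=17
After 7 (seek(-6, CUR)): offset=11
After 8 (read(2)): returned '2Q', offset=13

Answer: 13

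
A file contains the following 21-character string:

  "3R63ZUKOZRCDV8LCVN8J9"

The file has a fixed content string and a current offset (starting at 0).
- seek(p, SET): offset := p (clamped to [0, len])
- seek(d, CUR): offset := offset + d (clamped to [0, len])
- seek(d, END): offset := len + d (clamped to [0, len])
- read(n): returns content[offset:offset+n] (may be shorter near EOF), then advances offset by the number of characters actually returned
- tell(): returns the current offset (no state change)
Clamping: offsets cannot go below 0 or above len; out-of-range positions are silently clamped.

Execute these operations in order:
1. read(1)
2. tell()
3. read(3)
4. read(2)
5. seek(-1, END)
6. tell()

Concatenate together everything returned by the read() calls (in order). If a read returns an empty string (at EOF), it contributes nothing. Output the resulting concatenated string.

Answer: 3R63ZU

Derivation:
After 1 (read(1)): returned '3', offset=1
After 2 (tell()): offset=1
After 3 (read(3)): returned 'R63', offset=4
After 4 (read(2)): returned 'ZU', offset=6
After 5 (seek(-1, END)): offset=20
After 6 (tell()): offset=20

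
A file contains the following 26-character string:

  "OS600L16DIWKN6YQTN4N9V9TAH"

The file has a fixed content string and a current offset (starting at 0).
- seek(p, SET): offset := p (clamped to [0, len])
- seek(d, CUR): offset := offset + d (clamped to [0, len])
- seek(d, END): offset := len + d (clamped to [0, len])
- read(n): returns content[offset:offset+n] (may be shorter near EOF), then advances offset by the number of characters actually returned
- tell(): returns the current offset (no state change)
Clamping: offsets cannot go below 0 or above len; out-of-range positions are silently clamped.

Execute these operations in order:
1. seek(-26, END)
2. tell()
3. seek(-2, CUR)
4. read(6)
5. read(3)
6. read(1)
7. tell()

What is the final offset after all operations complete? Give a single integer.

After 1 (seek(-26, END)): offset=0
After 2 (tell()): offset=0
After 3 (seek(-2, CUR)): offset=0
After 4 (read(6)): returned 'OS600L', offset=6
After 5 (read(3)): returned '16D', offset=9
After 6 (read(1)): returned 'I', offset=10
After 7 (tell()): offset=10

Answer: 10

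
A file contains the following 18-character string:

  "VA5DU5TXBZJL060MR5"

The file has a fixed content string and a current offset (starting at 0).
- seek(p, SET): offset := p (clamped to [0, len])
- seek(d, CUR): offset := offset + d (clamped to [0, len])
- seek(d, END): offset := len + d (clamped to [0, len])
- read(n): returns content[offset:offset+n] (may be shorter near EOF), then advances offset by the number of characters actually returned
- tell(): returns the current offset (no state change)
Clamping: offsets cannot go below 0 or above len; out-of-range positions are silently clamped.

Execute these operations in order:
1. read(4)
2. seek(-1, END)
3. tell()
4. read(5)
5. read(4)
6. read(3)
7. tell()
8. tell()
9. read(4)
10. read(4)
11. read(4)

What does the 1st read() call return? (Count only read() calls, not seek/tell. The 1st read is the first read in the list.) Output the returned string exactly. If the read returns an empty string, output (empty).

After 1 (read(4)): returned 'VA5D', offset=4
After 2 (seek(-1, END)): offset=17
After 3 (tell()): offset=17
After 4 (read(5)): returned '5', offset=18
After 5 (read(4)): returned '', offset=18
After 6 (read(3)): returned '', offset=18
After 7 (tell()): offset=18
After 8 (tell()): offset=18
After 9 (read(4)): returned '', offset=18
After 10 (read(4)): returned '', offset=18
After 11 (read(4)): returned '', offset=18

Answer: VA5D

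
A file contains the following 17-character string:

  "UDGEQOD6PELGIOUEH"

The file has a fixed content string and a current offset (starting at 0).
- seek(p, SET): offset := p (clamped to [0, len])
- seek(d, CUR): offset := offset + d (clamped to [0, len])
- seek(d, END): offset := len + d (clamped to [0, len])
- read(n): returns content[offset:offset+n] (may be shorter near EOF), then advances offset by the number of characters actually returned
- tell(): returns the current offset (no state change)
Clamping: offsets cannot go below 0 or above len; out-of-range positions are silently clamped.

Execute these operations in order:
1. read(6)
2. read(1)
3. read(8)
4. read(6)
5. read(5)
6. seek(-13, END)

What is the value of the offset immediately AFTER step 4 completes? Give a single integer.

After 1 (read(6)): returned 'UDGEQO', offset=6
After 2 (read(1)): returned 'D', offset=7
After 3 (read(8)): returned '6PELGIOU', offset=15
After 4 (read(6)): returned 'EH', offset=17

Answer: 17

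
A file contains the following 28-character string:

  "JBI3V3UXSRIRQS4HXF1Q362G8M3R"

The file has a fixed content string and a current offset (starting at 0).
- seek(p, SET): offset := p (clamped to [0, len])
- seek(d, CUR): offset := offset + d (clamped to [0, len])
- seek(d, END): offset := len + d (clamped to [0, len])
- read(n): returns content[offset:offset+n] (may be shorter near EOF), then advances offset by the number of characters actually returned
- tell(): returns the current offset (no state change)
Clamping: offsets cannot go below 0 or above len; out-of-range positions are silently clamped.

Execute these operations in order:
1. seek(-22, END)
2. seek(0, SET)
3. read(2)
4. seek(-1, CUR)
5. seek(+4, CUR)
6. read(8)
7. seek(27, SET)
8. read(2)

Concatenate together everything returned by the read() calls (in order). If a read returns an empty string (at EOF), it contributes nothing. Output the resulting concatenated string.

Answer: JB3UXSRIRQR

Derivation:
After 1 (seek(-22, END)): offset=6
After 2 (seek(0, SET)): offset=0
After 3 (read(2)): returned 'JB', offset=2
After 4 (seek(-1, CUR)): offset=1
After 5 (seek(+4, CUR)): offset=5
After 6 (read(8)): returned '3UXSRIRQ', offset=13
After 7 (seek(27, SET)): offset=27
After 8 (read(2)): returned 'R', offset=28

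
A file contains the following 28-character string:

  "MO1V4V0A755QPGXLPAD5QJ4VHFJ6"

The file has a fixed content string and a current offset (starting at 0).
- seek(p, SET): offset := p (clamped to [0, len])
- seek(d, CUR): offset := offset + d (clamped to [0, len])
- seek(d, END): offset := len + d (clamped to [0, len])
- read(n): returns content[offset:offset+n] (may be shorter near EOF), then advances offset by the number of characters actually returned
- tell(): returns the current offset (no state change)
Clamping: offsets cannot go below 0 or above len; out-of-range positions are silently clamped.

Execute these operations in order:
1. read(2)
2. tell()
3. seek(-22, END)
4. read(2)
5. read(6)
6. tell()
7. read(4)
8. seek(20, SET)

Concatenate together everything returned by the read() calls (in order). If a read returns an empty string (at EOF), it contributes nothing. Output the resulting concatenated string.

Answer: MO0A755QPGXLPA

Derivation:
After 1 (read(2)): returned 'MO', offset=2
After 2 (tell()): offset=2
After 3 (seek(-22, END)): offset=6
After 4 (read(2)): returned '0A', offset=8
After 5 (read(6)): returned '755QPG', offset=14
After 6 (tell()): offset=14
After 7 (read(4)): returned 'XLPA', offset=18
After 8 (seek(20, SET)): offset=20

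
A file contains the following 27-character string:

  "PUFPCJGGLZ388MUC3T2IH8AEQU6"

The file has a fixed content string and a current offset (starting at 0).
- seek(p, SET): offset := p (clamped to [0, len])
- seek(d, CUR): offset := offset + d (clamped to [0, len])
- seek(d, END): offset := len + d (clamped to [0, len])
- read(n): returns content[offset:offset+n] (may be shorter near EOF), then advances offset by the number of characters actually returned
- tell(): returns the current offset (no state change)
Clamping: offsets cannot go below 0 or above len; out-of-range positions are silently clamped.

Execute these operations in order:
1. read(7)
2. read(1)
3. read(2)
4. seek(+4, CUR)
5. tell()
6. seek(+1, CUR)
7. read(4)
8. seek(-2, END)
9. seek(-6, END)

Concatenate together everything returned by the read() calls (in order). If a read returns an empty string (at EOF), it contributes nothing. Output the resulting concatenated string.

After 1 (read(7)): returned 'PUFPCJG', offset=7
After 2 (read(1)): returned 'G', offset=8
After 3 (read(2)): returned 'LZ', offset=10
After 4 (seek(+4, CUR)): offset=14
After 5 (tell()): offset=14
After 6 (seek(+1, CUR)): offset=15
After 7 (read(4)): returned 'C3T2', offset=19
After 8 (seek(-2, END)): offset=25
After 9 (seek(-6, END)): offset=21

Answer: PUFPCJGGLZC3T2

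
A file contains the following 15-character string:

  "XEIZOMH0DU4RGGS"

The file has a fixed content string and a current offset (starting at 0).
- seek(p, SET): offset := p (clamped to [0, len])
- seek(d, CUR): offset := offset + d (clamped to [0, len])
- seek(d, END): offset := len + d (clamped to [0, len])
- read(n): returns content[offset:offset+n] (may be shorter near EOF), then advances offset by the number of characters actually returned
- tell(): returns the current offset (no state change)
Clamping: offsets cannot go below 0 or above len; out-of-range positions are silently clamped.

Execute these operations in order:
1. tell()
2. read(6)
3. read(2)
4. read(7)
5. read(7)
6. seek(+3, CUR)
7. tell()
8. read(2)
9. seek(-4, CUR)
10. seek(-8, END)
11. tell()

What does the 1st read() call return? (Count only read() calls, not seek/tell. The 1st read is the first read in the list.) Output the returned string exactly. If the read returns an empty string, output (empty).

After 1 (tell()): offset=0
After 2 (read(6)): returned 'XEIZOM', offset=6
After 3 (read(2)): returned 'H0', offset=8
After 4 (read(7)): returned 'DU4RGGS', offset=15
After 5 (read(7)): returned '', offset=15
After 6 (seek(+3, CUR)): offset=15
After 7 (tell()): offset=15
After 8 (read(2)): returned '', offset=15
After 9 (seek(-4, CUR)): offset=11
After 10 (seek(-8, END)): offset=7
After 11 (tell()): offset=7

Answer: XEIZOM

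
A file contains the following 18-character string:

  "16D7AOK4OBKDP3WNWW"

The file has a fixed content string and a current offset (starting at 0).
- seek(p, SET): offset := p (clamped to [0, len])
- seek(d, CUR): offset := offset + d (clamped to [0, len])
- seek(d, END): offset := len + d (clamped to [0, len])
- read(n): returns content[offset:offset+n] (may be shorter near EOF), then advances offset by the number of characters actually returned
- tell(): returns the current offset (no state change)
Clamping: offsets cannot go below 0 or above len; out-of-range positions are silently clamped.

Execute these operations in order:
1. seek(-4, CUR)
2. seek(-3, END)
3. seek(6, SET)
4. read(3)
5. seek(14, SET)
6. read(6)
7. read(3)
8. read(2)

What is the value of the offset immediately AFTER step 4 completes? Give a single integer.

After 1 (seek(-4, CUR)): offset=0
After 2 (seek(-3, END)): offset=15
After 3 (seek(6, SET)): offset=6
After 4 (read(3)): returned 'K4O', offset=9

Answer: 9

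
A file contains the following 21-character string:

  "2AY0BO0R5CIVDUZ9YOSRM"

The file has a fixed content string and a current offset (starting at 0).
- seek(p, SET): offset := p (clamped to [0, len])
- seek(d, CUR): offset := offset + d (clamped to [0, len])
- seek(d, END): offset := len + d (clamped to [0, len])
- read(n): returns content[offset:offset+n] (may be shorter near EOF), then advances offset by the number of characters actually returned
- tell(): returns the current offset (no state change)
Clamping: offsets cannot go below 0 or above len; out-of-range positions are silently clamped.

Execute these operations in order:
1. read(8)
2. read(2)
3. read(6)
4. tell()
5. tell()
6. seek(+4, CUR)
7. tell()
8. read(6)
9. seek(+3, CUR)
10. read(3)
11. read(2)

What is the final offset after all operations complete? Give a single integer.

After 1 (read(8)): returned '2AY0BO0R', offset=8
After 2 (read(2)): returned '5C', offset=10
After 3 (read(6)): returned 'IVDUZ9', offset=16
After 4 (tell()): offset=16
After 5 (tell()): offset=16
After 6 (seek(+4, CUR)): offset=20
After 7 (tell()): offset=20
After 8 (read(6)): returned 'M', offset=21
After 9 (seek(+3, CUR)): offset=21
After 10 (read(3)): returned '', offset=21
After 11 (read(2)): returned '', offset=21

Answer: 21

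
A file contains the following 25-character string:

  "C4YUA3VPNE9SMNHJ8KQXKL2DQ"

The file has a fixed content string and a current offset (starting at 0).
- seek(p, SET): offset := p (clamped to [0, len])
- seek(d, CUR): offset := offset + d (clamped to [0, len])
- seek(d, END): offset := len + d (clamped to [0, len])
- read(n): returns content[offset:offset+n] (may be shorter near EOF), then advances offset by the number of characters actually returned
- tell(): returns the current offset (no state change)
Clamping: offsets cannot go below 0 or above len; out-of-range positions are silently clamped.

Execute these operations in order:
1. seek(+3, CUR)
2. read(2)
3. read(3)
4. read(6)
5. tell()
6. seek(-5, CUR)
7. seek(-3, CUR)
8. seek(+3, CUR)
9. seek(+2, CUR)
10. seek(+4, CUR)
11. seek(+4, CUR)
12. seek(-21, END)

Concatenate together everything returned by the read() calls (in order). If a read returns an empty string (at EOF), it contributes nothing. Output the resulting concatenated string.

After 1 (seek(+3, CUR)): offset=3
After 2 (read(2)): returned 'UA', offset=5
After 3 (read(3)): returned '3VP', offset=8
After 4 (read(6)): returned 'NE9SMN', offset=14
After 5 (tell()): offset=14
After 6 (seek(-5, CUR)): offset=9
After 7 (seek(-3, CUR)): offset=6
After 8 (seek(+3, CUR)): offset=9
After 9 (seek(+2, CUR)): offset=11
After 10 (seek(+4, CUR)): offset=15
After 11 (seek(+4, CUR)): offset=19
After 12 (seek(-21, END)): offset=4

Answer: UA3VPNE9SMN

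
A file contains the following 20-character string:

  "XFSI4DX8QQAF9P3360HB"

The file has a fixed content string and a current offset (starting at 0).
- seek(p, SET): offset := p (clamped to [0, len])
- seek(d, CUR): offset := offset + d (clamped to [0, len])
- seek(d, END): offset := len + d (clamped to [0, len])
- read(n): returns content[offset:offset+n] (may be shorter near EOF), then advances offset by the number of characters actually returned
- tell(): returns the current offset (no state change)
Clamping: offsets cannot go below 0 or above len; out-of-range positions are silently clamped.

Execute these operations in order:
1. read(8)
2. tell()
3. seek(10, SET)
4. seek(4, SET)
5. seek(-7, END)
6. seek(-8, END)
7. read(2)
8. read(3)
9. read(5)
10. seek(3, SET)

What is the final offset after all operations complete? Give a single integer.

Answer: 3

Derivation:
After 1 (read(8)): returned 'XFSI4DX8', offset=8
After 2 (tell()): offset=8
After 3 (seek(10, SET)): offset=10
After 4 (seek(4, SET)): offset=4
After 5 (seek(-7, END)): offset=13
After 6 (seek(-8, END)): offset=12
After 7 (read(2)): returned '9P', offset=14
After 8 (read(3)): returned '336', offset=17
After 9 (read(5)): returned '0HB', offset=20
After 10 (seek(3, SET)): offset=3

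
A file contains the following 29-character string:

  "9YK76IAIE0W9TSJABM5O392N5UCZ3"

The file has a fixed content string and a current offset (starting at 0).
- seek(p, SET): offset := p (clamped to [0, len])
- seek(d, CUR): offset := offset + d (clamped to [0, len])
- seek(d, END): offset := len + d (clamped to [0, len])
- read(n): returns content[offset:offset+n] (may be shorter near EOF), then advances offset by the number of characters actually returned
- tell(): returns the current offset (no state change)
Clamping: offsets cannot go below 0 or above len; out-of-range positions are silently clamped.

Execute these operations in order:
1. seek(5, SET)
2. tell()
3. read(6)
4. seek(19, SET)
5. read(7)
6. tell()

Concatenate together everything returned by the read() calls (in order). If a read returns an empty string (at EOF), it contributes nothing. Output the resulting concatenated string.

After 1 (seek(5, SET)): offset=5
After 2 (tell()): offset=5
After 3 (read(6)): returned 'IAIE0W', offset=11
After 4 (seek(19, SET)): offset=19
After 5 (read(7)): returned 'O392N5U', offset=26
After 6 (tell()): offset=26

Answer: IAIE0WO392N5U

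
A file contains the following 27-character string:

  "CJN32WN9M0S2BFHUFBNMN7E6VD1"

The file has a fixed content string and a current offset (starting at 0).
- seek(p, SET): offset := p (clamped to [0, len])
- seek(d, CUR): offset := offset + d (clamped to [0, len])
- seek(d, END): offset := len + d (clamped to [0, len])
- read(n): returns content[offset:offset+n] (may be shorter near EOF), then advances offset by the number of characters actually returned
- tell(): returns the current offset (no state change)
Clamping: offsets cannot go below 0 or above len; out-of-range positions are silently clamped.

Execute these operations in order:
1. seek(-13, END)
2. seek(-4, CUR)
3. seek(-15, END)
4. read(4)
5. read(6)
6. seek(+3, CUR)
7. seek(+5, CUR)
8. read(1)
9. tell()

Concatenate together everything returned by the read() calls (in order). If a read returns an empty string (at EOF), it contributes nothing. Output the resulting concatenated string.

Answer: BFHUFBNMN7

Derivation:
After 1 (seek(-13, END)): offset=14
After 2 (seek(-4, CUR)): offset=10
After 3 (seek(-15, END)): offset=12
After 4 (read(4)): returned 'BFHU', offset=16
After 5 (read(6)): returned 'FBNMN7', offset=22
After 6 (seek(+3, CUR)): offset=25
After 7 (seek(+5, CUR)): offset=27
After 8 (read(1)): returned '', offset=27
After 9 (tell()): offset=27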